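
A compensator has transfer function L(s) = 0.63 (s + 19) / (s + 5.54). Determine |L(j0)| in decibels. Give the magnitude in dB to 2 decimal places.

6.69 dB

L(0) = 0.63 × 19 / 5.54 = 2.1606
20 log₁₀(2.1606) = 6.692 dB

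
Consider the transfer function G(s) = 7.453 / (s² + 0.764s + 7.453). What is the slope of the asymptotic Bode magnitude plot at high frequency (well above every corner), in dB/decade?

-40 dB/decade

With 0 zeros and 2 poles, the high-frequency asymptotic slope is 20 × (0 − 2) = -40 dB/decade.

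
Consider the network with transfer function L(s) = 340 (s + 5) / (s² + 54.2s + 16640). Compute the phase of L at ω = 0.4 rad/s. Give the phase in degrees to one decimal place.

∠(j0.4 + 5) = arctan(0.4/5) = 4.57°
∠[(j0.4)² + 54.2(j0.4) + 16640] = ∠[16640 + j21.68] = 0.07°
∠L(j0.4) = 4.57° − 0.07° = 4.50°

4.5 deg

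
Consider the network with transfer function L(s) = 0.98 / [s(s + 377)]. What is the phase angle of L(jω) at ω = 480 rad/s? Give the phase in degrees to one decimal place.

∠(j480 + 377) = arctan(480/377) = 51.85°
∠(j480) = 90.00°
∠L(j480) = − (51.85° + 90.00°) = -141.85°

-141.9 deg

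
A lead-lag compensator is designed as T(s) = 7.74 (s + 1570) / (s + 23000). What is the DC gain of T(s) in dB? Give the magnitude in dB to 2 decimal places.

-5.54 dB

T(0) = 7.74 × 1570 / 23000 = 0.52834
20 log₁₀(0.52834) = -5.542 dB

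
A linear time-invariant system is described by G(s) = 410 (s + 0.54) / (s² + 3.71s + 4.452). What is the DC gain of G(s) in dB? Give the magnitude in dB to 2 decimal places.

G(0) = 410 × 0.54 / 4.452 = 49.73
20 log₁₀(49.73) = 33.932 dB

33.93 dB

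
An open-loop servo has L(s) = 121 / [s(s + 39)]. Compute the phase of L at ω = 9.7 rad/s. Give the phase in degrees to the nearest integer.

∠(j9.7 + 39) = arctan(9.7/39) = 13.97°
∠(j9.7) = 90.00°
∠L(j9.7) = − (13.97° + 90.00°) = -103.97°

-104°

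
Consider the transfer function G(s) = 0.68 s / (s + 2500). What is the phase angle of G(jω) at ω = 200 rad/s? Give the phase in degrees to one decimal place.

85.4 deg

∠(j200) = 90.00°
∠(j200 + 2500) = arctan(200/2500) = 4.57°
∠G(j200) = 90.00° − 4.57° = 85.43°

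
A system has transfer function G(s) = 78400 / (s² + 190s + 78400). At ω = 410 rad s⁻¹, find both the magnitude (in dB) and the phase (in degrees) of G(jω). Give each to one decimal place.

|(j410)² + 190(j410) + 78400| = |-89700 + j77900| = 1.188e+05
|G(j410)| = 78400 / 1.188e+05 = 0.65991
20 log₁₀(0.65991) = -3.61 dB
∠[(j410)² + 190(j410) + 78400] = ∠[-89700 + j77900] = 139.03°
∠G(j410) = −139.03° = -139.03°

|G| = -3.6 dB, ∠G = -139.0 deg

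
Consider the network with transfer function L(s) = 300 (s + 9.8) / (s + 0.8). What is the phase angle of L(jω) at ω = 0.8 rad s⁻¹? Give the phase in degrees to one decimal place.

∠(j0.8 + 9.8) = arctan(0.8/9.8) = 4.67°
∠(j0.8 + 0.8) = arctan(0.8/0.8) = 45.00°
∠L(j0.8) = 4.67° − 45.00° = -40.33°

-40.3°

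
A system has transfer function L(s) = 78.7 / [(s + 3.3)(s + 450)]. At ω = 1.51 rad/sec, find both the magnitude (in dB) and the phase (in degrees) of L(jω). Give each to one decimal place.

|j1.51 + 3.3| = √(1.51² + 3.3²) = 3.629
|j1.51 + 450| = √(1.51² + 450²) = 450
|L(j1.51)| = 78.7 / (3.629 × 450) = 0.048191
20 log₁₀(0.048191) = -26.34 dB
∠(j1.51 + 3.3) = arctan(1.51/3.3) = 24.59°
∠(j1.51 + 450) = arctan(1.51/450) = 0.19°
∠L(j1.51) = − (24.59° + 0.19°) = -24.78°

|L| = -26.3 dB, ∠L = -24.8 deg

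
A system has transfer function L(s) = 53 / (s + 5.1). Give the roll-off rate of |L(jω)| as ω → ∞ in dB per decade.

-20 dB/decade

With 0 zeros and 1 pole, the high-frequency asymptotic slope is 20 × (0 − 1) = -20 dB/decade.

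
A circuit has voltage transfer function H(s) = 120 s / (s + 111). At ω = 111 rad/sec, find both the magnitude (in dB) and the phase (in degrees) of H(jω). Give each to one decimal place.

|H| = 38.6 dB, ∠H = 45.0°

|j111| = 111
|j111 + 111| = √(111² + 111²) = 157
|H(j111)| = 120 × 111 / 157 = 84.853
20 log₁₀(84.853) = 38.57 dB
∠(j111) = 90.00°
∠(j111 + 111) = arctan(111/111) = 45.00°
∠H(j111) = 90.00° − 45.00° = 45.00°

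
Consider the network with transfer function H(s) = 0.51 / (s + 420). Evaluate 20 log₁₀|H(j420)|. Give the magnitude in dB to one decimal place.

-61.3 dB

|j420 + 420| = √(420² + 420²) = 594
|H(j420)| = 0.51 / 594 = 0.00085863
20 log₁₀(0.00085863) = -61.32 dB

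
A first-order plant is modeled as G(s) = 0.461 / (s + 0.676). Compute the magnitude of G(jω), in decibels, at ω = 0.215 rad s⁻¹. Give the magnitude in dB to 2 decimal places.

|j0.215 + 0.676| = √(0.215² + 0.676²) = 0.7094
|G(j0.215)| = 0.461 / 0.7094 = 0.64988
20 log₁₀(0.64988) = -3.743 dB

-3.74 dB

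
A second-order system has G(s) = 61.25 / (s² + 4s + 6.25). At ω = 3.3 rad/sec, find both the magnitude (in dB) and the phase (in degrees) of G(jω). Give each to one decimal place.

|G| = 12.8 dB, ∠G = -109.4°

|(j3.3)² + 4(j3.3) + 6.25| = |-4.64 + j13.2| = 13.99
|G(j3.3)| = 61.25 / 13.99 = 4.3776
20 log₁₀(4.3776) = 12.82 dB
∠[(j3.3)² + 4(j3.3) + 6.25] = ∠[-4.64 + j13.2] = 109.37°
∠G(j3.3) = −109.37° = -109.37°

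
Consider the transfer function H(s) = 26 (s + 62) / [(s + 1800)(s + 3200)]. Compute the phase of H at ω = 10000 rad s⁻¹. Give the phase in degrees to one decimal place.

-62.4°

∠(j10000 + 62) = arctan(10000/62) = 89.64°
∠(j10000 + 1800) = arctan(10000/1800) = 79.80°
∠(j10000 + 3200) = arctan(10000/3200) = 72.26°
∠H(j10000) = 89.64° − (79.80° + 72.26°) = -62.41°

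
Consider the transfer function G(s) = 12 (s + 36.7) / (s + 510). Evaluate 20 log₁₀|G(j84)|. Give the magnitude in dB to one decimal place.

6.6 dB

|j84 + 36.7| = √(84² + 36.7²) = 91.67
|j84 + 510| = √(84² + 510²) = 516.9
|G(j84)| = 12 × 91.67 / 516.9 = 2.1282
20 log₁₀(2.1282) = 6.56 dB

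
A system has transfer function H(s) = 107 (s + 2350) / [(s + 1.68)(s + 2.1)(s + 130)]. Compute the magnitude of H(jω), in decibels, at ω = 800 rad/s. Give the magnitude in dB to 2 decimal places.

|j800 + 2350| = √(800² + 2350²) = 2482
|j800 + 1.68| = √(800² + 1.68²) = 800
|j800 + 2.1| = √(800² + 2.1²) = 800
|j800 + 130| = √(800² + 130²) = 810.5
|H(j800)| = 107 × 2482 / (800 × 800 × 810.5) = 0.00051207
20 log₁₀(0.00051207) = -65.813 dB

-65.81 dB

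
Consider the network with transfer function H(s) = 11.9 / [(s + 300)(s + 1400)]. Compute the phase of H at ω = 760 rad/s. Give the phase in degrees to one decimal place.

-97.0°

∠(j760 + 300) = arctan(760/300) = 68.46°
∠(j760 + 1400) = arctan(760/1400) = 28.50°
∠H(j760) = − (68.46° + 28.50°) = -96.95°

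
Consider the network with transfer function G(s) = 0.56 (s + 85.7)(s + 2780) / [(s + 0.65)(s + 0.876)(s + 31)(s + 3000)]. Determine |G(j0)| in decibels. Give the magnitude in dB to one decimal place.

G(0) = 0.56 × 85.7 × 2780 / (0.65 × 0.876 × 31 × 3000) = 2.5195
20 log₁₀(2.5195) = 8.03 dB

8.0 dB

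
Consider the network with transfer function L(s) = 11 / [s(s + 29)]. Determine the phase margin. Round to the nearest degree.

89°

Gain crossover: |L(jω)| = 1 at ω ≈ 0.379 rad/s.
∠L(j0.379) = −90° − arctan(0.379/29) ≈ -90.75°
PM = 180° + (-90.75°) = 89.25°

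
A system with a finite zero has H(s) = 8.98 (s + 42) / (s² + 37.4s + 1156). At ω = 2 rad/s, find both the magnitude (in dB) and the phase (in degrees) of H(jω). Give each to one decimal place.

|H| = -9.7 dB, ∠H = -1.0°

|j2 + 42| = √(2² + 42²) = 42.05
|(j2)² + 37.4(j2) + 1156| = |1152 + j74.8| = 1154
|H(j2)| = 8.98 × 42.05 / 1154 = 0.32708
20 log₁₀(0.32708) = -9.71 dB
∠(j2 + 42) = arctan(2/42) = 2.73°
∠[(j2)² + 37.4(j2) + 1156] = ∠[1152 + j74.8] = 3.72°
∠H(j2) = 2.73° − 3.72° = -0.99°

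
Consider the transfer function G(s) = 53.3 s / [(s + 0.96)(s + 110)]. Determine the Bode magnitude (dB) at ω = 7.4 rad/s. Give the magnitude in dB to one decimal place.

|j7.4| = 7.4
|j7.4 + 0.96| = √(7.4² + 0.96²) = 7.462
|j7.4 + 110| = √(7.4² + 110²) = 110.2
|G(j7.4)| = 53.3 × 7.4 / (7.462 × 110.2) = 0.47944
20 log₁₀(0.47944) = -6.39 dB

-6.4 dB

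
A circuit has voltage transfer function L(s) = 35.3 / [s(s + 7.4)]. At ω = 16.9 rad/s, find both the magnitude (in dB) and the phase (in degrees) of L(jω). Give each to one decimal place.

|j16.9 + 7.4| = √(16.9² + 7.4²) = 18.45
|j16.9| = 16.9
|L(j16.9)| = 35.3 / (18.45 × 16.9) = 0.11322
20 log₁₀(0.11322) = -18.92 dB
∠(j16.9 + 7.4) = arctan(16.9/7.4) = 66.35°
∠(j16.9) = 90.00°
∠L(j16.9) = − (66.35° + 90.00°) = -156.35°

|L| = -18.9 dB, ∠L = -156.4 deg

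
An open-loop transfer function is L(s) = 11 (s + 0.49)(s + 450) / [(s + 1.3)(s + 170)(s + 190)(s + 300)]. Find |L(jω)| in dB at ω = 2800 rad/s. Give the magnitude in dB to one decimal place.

-117.0 dB

|j2800 + 0.49| = √(2800² + 0.49²) = 2800
|j2800 + 450| = √(2800² + 450²) = 2836
|j2800 + 1.3| = √(2800² + 1.3²) = 2800
|j2800 + 170| = √(2800² + 170²) = 2805
|j2800 + 190| = √(2800² + 190²) = 2806
|j2800 + 300| = √(2800² + 300²) = 2816
|L(j2800)| = 11 × 2800 × 2836 / (2800 × 2805 × 2806 × 2816) = 1.4071e-06
20 log₁₀(1.4071e-06) = -117.03 dB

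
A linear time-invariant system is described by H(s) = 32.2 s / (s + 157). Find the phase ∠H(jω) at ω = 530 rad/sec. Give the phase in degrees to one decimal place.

16.5°

∠(j530) = 90.00°
∠(j530 + 157) = arctan(530/157) = 73.50°
∠H(j530) = 90.00° − 73.50° = 16.50°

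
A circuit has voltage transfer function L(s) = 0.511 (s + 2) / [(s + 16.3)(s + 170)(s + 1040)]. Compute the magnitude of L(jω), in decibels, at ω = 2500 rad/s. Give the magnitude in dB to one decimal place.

|j2500 + 2| = √(2500² + 2²) = 2500
|j2500 + 16.3| = √(2500² + 16.3²) = 2500
|j2500 + 170| = √(2500² + 170²) = 2506
|j2500 + 1040| = √(2500² + 1040²) = 2708
|L(j2500)| = 0.511 × 2500 / (2500 × 2506 × 2708) = 7.5313e-08
20 log₁₀(7.5313e-08) = -142.46 dB

-142.5 dB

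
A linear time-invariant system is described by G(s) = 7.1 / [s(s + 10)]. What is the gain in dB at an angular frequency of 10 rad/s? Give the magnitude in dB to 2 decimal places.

-25.99 dB

|j10 + 10| = √(10² + 10²) = 14.14
|j10| = 10
|G(j10)| = 7.1 / (14.14 × 10) = 0.050205
20 log₁₀(0.050205) = -25.985 dB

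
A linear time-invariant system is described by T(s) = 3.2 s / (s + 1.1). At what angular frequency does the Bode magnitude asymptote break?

The single real pole at s = −1.1 gives a corner at ω = 1.1 rad/s.

1.1 rad/s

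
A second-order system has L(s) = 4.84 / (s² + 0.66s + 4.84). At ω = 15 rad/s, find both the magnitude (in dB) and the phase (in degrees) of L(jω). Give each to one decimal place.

|(j15)² + 0.66(j15) + 4.84| = |-220.16 + j9.9| = 220.4
|L(j15)| = 4.84 / 220.4 = 0.021962
20 log₁₀(0.021962) = -33.17 dB
∠[(j15)² + 0.66(j15) + 4.84] = ∠[-220.16 + j9.9] = 177.43°
∠L(j15) = −177.43° = -177.43°

|L| = -33.2 dB, ∠L = -177.4°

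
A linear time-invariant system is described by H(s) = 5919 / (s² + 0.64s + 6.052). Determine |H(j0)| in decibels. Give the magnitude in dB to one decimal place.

H(0) = 5919 / 6.052 = 978.02
20 log₁₀(978.02) = 59.81 dB

59.8 dB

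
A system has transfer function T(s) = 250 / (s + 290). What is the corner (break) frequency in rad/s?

290 rad/s

The single real pole at s = −290 gives a corner at ω = 290 rad/s.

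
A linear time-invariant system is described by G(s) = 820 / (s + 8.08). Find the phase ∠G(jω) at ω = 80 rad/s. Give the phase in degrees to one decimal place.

∠(j80 + 8.08) = arctan(80/8.08) = 84.23°
∠G(j80) = −84.23° = -84.23°

-84.2 deg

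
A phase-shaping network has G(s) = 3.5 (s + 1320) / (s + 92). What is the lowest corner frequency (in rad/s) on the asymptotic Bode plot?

92 rad/s

Break frequencies occur at each pole and zero magnitude: 92 rad/s, 1320 rad/s.
The lowest is 92 rad/s.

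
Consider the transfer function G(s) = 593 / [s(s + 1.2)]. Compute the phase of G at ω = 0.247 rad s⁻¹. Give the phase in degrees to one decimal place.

∠(j0.247 + 1.2) = arctan(0.247/1.2) = 11.63°
∠(j0.247) = 90.00°
∠G(j0.247) = − (11.63° + 90.00°) = -101.63°

-101.6°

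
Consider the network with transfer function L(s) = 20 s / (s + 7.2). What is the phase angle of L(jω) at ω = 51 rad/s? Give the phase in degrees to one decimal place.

8.0°

∠(j51) = 90.00°
∠(j51 + 7.2) = arctan(51/7.2) = 81.96°
∠L(j51) = 90.00° − 81.96° = 8.04°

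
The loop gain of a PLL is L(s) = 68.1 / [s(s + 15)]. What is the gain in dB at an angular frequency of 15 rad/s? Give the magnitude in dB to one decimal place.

-13.4 dB

|j15 + 15| = √(15² + 15²) = 21.21
|j15| = 15
|L(j15)| = 68.1 / (21.21 × 15) = 0.21402
20 log₁₀(0.21402) = -13.39 dB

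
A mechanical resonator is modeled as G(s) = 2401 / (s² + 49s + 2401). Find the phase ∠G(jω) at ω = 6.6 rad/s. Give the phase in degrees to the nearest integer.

∠[(j6.6)² + 49(j6.6) + 2401] = ∠[2357.4 + j323.4] = 7.81°
∠G(j6.6) = −7.81° = -7.81°

-8°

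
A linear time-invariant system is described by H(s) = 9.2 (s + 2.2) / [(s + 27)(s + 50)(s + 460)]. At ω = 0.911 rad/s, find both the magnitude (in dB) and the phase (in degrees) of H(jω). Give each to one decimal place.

|H| = -89.1 dB, ∠H = 19.4°

|j0.911 + 2.2| = √(0.911² + 2.2²) = 2.381
|j0.911 + 27| = √(0.911² + 27²) = 27.02
|j0.911 + 50| = √(0.911² + 50²) = 50.01
|j0.911 + 460| = √(0.911² + 460²) = 460
|H(j0.911)| = 9.2 × 2.381 / (27.02 × 50.01 × 460) = 3.525e-05
20 log₁₀(3.525e-05) = -89.06 dB
∠(j0.911 + 2.2) = arctan(0.911/2.2) = 22.49°
∠(j0.911 + 27) = arctan(0.911/27) = 1.93°
∠(j0.911 + 50) = arctan(0.911/50) = 1.04°
∠(j0.911 + 460) = arctan(0.911/460) = 0.11°
∠H(j0.911) = 22.49° − (1.93° + 1.04° + 0.11°) = 19.40°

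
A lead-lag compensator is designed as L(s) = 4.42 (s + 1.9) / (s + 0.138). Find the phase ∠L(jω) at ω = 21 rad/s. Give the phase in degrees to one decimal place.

∠(j21 + 1.9) = arctan(21/1.9) = 84.83°
∠(j21 + 0.138) = arctan(21/0.138) = 89.62°
∠L(j21) = 84.83° − 89.62° = -4.79°

-4.8°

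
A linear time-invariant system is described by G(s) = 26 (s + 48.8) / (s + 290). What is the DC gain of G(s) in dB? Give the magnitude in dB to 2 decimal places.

G(0) = 26 × 48.8 / 290 = 4.3752
20 log₁₀(4.3752) = 12.820 dB

12.82 dB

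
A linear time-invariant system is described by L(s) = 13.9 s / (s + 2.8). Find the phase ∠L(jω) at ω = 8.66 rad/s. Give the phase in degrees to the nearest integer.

∠(j8.66) = 90.00°
∠(j8.66 + 2.8) = arctan(8.66/2.8) = 72.08°
∠L(j8.66) = 90.00° − 72.08° = 17.92°

18°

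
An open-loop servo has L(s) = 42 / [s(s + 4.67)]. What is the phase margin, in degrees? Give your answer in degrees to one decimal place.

Gain crossover: |L(jω)| = 1 at ω ≈ 5.7 rad s⁻¹.
∠L(j5.7) = −90° − arctan(5.7/4.67) ≈ -140.67°
PM = 180° + (-140.67°) = 39.33°

39.3°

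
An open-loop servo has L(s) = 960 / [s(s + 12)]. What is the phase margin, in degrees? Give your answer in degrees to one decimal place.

21.9°

Gain crossover: |L(jω)| = 1 at ω ≈ 29.8 rad s⁻¹.
∠L(j29.8) = −90° − arctan(29.8/12) ≈ -158.10°
PM = 180° + (-158.10°) = 21.90°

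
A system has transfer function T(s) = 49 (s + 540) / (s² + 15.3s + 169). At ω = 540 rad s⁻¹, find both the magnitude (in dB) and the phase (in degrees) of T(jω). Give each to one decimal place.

|T| = -17.8 dB, ∠T = -133.4°

|j540 + 540| = √(540² + 540²) = 763.7
|(j540)² + 15.3(j540) + 169| = |-2.9143e+05 + j8262| = 2.915e+05
|T(j540)| = 49 × 763.7 / 2.915e+05 = 0.12835
20 log₁₀(0.12835) = -17.83 dB
∠(j540 + 540) = arctan(540/540) = 45.00°
∠[(j540)² + 15.3(j540) + 169] = ∠[-2.9143e+05 + j8262] = 178.38°
∠T(j540) = 45.00° − 178.38° = -133.38°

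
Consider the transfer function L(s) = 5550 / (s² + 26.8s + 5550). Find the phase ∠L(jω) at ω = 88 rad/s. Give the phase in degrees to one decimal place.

-132.9°

∠[(j88)² + 26.8(j88) + 5550] = ∠[-2194 + j2358.4] = 132.93°
∠L(j88) = −132.93° = -132.93°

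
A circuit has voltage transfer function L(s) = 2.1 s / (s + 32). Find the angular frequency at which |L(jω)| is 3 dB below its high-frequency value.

32 rad/s

For a single-pole high-pass, the −3 dB point is at the pole: ω = 32 rad/s.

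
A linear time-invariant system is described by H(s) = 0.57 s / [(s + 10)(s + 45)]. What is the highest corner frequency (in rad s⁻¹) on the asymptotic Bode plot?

Break frequencies occur at each pole and zero magnitude: 10 rad s⁻¹, 45 rad s⁻¹.
The highest is 45 rad s⁻¹.

45 rad s⁻¹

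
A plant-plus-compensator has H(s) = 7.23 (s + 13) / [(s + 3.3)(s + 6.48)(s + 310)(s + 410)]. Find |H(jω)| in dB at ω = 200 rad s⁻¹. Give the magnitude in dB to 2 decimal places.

-133.35 dB

|j200 + 13| = √(200² + 13²) = 200.4
|j200 + 3.3| = √(200² + 3.3²) = 200
|j200 + 6.48| = √(200² + 6.48²) = 200.1
|j200 + 310| = √(200² + 310²) = 368.9
|j200 + 410| = √(200² + 410²) = 456.2
|H(j200)| = 7.23 × 200.4 / (200 × 200.1 × 368.9 × 456.2) = 2.1512e-07
20 log₁₀(2.1512e-07) = -133.347 dB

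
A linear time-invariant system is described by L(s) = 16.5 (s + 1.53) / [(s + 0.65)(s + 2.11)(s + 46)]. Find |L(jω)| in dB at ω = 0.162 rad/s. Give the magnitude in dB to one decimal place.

|j0.162 + 1.53| = √(0.162² + 1.53²) = 1.539
|j0.162 + 0.65| = √(0.162² + 0.65²) = 0.6699
|j0.162 + 2.11| = √(0.162² + 2.11²) = 2.116
|j0.162 + 46| = √(0.162² + 46²) = 46
|L(j0.162)| = 16.5 × 1.539 / (0.6699 × 2.116 × 46) = 0.38929
20 log₁₀(0.38929) = -8.19 dB

-8.2 dB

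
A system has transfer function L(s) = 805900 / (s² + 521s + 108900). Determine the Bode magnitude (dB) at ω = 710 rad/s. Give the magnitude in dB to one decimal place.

|(j710)² + 521(j710) + 108900| = |-3.952e+05 + j3.6991e+05| = 5.413e+05
|L(j710)| = 805900 / 5.413e+05 = 1.4888
20 log₁₀(1.4888) = 3.46 dB

3.5 dB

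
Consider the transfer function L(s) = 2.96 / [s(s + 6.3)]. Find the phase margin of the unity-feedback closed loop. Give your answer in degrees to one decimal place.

85.7°

Gain crossover: |L(jω)| = 1 at ω ≈ 0.469 rad s⁻¹.
∠L(j0.469) = −90° − arctan(0.469/6.3) ≈ -94.25°
PM = 180° + (-94.25°) = 85.75°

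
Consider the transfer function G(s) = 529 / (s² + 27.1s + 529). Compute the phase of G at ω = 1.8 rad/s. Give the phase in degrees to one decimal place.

-5.3°

∠[(j1.8)² + 27.1(j1.8) + 529] = ∠[525.76 + j48.78] = 5.30°
∠G(j1.8) = −5.30° = -5.30°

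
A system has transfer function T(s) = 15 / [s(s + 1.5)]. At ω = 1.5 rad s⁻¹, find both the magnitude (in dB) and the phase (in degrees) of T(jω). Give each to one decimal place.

|T| = 13.5 dB, ∠T = -135.0°

|j1.5 + 1.5| = √(1.5² + 1.5²) = 2.121
|j1.5| = 1.5
|T(j1.5)| = 15 / (2.121 × 1.5) = 4.714
20 log₁₀(4.714) = 13.47 dB
∠(j1.5 + 1.5) = arctan(1.5/1.5) = 45.00°
∠(j1.5) = 90.00°
∠T(j1.5) = − (45.00° + 90.00°) = -135.00°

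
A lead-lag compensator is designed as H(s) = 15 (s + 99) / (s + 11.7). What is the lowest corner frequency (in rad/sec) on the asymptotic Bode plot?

Break frequencies occur at each pole and zero magnitude: 11.7 rad/sec, 99 rad/sec.
The lowest is 11.7 rad/sec.

11.7 rad/sec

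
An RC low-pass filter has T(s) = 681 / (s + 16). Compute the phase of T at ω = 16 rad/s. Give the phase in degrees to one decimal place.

∠(j16 + 16) = arctan(16/16) = 45.00°
∠T(j16) = −45.00° = -45.00°

-45.0 deg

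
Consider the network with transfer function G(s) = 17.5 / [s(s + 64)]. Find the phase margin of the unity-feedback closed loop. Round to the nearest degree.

90 deg

Gain crossover: |G(jω)| = 1 at ω ≈ 0.273 rad/sec.
∠G(j0.273) = −90° − arctan(0.273/64) ≈ -90.24°
PM = 180° + (-90.24°) = 89.76°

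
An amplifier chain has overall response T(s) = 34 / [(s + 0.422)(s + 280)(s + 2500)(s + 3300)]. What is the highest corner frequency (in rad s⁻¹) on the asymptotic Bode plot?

Break frequencies occur at each pole and zero magnitude: 0.422 rad s⁻¹, 280 rad s⁻¹, 2500 rad s⁻¹, 3300 rad s⁻¹.
The highest is 3300 rad s⁻¹.

3300 rad s⁻¹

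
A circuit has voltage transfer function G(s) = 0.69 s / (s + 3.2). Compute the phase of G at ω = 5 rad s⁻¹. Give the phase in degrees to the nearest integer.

∠(j5) = 90.00°
∠(j5 + 3.2) = arctan(5/3.2) = 57.38°
∠G(j5) = 90.00° − 57.38° = 32.62°

33 deg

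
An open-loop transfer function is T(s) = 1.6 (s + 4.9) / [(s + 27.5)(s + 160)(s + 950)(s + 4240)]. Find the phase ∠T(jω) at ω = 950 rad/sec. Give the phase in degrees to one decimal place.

-136.7°

∠(j950 + 4.9) = arctan(950/4.9) = 89.70°
∠(j950 + 27.5) = arctan(950/27.5) = 88.34°
∠(j950 + 160) = arctan(950/160) = 80.44°
∠(j950 + 950) = arctan(950/950) = 45.00°
∠(j950 + 4240) = arctan(950/4240) = 12.63°
∠T(j950) = 89.70° − (88.34° + 80.44° + 45.00° + 12.63°) = -136.71°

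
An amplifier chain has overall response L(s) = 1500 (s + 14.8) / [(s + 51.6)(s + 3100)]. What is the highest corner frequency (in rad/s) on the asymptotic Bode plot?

Break frequencies occur at each pole and zero magnitude: 14.8 rad/s, 51.6 rad/s, 3100 rad/s.
The highest is 3100 rad/s.

3100 rad/s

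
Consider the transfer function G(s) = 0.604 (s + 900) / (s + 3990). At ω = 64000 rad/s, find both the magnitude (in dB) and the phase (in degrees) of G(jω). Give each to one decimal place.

|G| = -4.4 dB, ∠G = 2.8°

|j64000 + 900| = √(64000² + 900²) = 6.401e+04
|j64000 + 3990| = √(64000² + 3990²) = 6.412e+04
|G(j64000)| = 0.604 × 6.401e+04 / 6.412e+04 = 0.60289
20 log₁₀(0.60289) = -4.40 dB
∠(j64000 + 900) = arctan(64000/900) = 89.19°
∠(j64000 + 3990) = arctan(64000/3990) = 86.43°
∠G(j64000) = 89.19° − 86.43° = 2.76°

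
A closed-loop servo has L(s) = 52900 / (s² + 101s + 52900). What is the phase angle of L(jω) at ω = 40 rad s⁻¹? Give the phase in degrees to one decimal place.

∠[(j40)² + 101(j40) + 52900] = ∠[51300 + j4040] = 4.50°
∠L(j40) = −4.50° = -4.50°

-4.5°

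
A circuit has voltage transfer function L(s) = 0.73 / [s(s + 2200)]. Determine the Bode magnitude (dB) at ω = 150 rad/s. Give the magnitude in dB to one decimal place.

-113.1 dB

|j150 + 2200| = √(150² + 2200²) = 2205
|j150| = 150
|L(j150)| = 0.73 / (2205 × 150) = 2.207e-06
20 log₁₀(2.207e-06) = -113.12 dB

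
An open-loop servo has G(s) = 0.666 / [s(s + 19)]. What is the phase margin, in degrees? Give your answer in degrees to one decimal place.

89.9 deg

Gain crossover: |G(jω)| = 1 at ω ≈ 0.0351 rad/s.
∠G(j0.0351) = −90° − arctan(0.0351/19) ≈ -90.11°
PM = 180° + (-90.11°) = 89.89°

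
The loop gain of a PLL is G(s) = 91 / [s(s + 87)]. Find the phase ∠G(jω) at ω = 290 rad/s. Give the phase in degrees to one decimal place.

∠(j290 + 87) = arctan(290/87) = 73.30°
∠(j290) = 90.00°
∠G(j290) = − (73.30° + 90.00°) = -163.30°

-163.3°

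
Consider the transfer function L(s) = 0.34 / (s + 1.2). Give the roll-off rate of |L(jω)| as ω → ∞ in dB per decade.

With 0 zeros and 1 pole, the high-frequency asymptotic slope is 20 × (0 − 1) = -20 dB/decade.

-20 dB/decade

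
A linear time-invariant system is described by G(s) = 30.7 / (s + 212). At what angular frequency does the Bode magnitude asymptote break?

The single real pole at s = −212 gives a corner at ω = 212 rad/s.

212 rad/s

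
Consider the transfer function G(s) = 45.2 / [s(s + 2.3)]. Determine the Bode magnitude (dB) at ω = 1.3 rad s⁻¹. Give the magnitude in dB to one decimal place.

22.4 dB

|j1.3 + 2.3| = √(1.3² + 2.3²) = 2.642
|j1.3| = 1.3
|G(j1.3)| = 45.2 / (2.642 × 1.3) = 13.16
20 log₁₀(13.16) = 22.39 dB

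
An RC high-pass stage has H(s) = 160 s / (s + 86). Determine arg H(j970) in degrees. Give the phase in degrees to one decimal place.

∠(j970) = 90.00°
∠(j970 + 86) = arctan(970/86) = 84.93°
∠H(j970) = 90.00° − 84.93° = 5.07°

5.1°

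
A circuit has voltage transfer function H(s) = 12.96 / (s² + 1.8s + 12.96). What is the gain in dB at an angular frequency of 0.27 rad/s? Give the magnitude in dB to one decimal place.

|(j0.27)² + 1.8(j0.27) + 12.96| = |12.887 + j0.486| = 12.9
|H(j0.27)| = 12.96 / 12.9 = 1.0049
20 log₁₀(1.0049) = 0.04 dB

0.0 dB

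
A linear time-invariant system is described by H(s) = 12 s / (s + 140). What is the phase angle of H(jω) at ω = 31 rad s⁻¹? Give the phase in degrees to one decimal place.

∠(j31) = 90.00°
∠(j31 + 140) = arctan(31/140) = 12.49°
∠H(j31) = 90.00° − 12.49° = 77.51°

77.5°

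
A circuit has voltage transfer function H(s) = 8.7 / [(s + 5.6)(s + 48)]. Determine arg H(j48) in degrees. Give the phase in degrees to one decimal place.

-128.3°

∠(j48 + 5.6) = arctan(48/5.6) = 83.35°
∠(j48 + 48) = arctan(48/48) = 45.00°
∠H(j48) = − (83.35° + 45.00°) = -128.35°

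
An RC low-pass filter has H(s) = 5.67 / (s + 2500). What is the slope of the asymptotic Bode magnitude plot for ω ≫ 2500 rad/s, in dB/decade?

With 0 zeros and 1 pole, the high-frequency asymptotic slope is 20 × (0 − 1) = -20 dB/decade.

-20 dB/decade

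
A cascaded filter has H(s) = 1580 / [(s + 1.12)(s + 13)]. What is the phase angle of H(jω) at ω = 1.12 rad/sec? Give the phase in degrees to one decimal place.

∠(j1.12 + 1.12) = arctan(1.12/1.12) = 45.00°
∠(j1.12 + 13) = arctan(1.12/13) = 4.92°
∠H(j1.12) = − (45.00° + 4.92°) = -49.92°

-49.9°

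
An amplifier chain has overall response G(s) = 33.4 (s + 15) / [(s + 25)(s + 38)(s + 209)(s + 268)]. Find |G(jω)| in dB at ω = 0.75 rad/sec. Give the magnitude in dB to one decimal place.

|j0.75 + 15| = √(0.75² + 15²) = 15.02
|j0.75 + 25| = √(0.75² + 25²) = 25.01
|j0.75 + 38| = √(0.75² + 38²) = 38.01
|j0.75 + 209| = √(0.75² + 209²) = 209
|j0.75 + 268| = √(0.75² + 268²) = 268
|G(j0.75)| = 33.4 × 15.02 / (25.01 × 38.01 × 209 × 268) = 9.4209e-06
20 log₁₀(9.4209e-06) = -100.52 dB

-100.5 dB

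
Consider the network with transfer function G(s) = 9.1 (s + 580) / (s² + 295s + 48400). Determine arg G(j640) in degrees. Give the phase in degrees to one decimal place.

∠(j640 + 580) = arctan(640/580) = 47.82°
∠[(j640)² + 295(j640) + 48400] = ∠[-3.612e+05 + j1.888e+05] = 152.40°
∠G(j640) = 47.82° − 152.40° = -104.59°

-104.6°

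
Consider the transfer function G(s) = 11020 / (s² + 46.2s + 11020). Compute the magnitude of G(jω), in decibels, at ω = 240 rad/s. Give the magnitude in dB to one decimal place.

|(j240)² + 46.2(j240) + 11020| = |-46580 + j11088| = 4.788e+04
|G(j240)| = 11020 / 4.788e+04 = 0.23015
20 log₁₀(0.23015) = -12.76 dB

-12.8 dB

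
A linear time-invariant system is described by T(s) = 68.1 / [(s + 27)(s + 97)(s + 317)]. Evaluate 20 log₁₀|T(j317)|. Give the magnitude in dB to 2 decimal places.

|j317 + 27| = √(317² + 27²) = 318.1
|j317 + 97| = √(317² + 97²) = 331.5
|j317 + 317| = √(317² + 317²) = 448.3
|T(j317)| = 68.1 / (318.1 × 331.5 × 448.3) = 1.4403e-06
20 log₁₀(1.4403e-06) = -116.831 dB

-116.83 dB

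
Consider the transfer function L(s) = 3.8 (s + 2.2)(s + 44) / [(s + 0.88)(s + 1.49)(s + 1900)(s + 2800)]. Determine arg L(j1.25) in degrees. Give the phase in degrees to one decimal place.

∠(j1.25 + 2.2) = arctan(1.25/2.2) = 29.60°
∠(j1.25 + 44) = arctan(1.25/44) = 1.63°
∠(j1.25 + 0.88) = arctan(1.25/0.88) = 54.85°
∠(j1.25 + 1.49) = arctan(1.25/1.49) = 39.99°
∠(j1.25 + 1900) = arctan(1.25/1900) = 0.04°
∠(j1.25 + 2800) = arctan(1.25/2800) = 0.03°
∠L(j1.25) = 29.60° + 1.63° − (54.85° + 39.99° + 0.04° + 0.03°) = -63.68°

-63.7°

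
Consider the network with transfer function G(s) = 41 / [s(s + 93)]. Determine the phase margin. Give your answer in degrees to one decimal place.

Gain crossover: |G(jω)| = 1 at ω ≈ 0.441 rad s⁻¹.
∠G(j0.441) = −90° − arctan(0.441/93) ≈ -90.27°
PM = 180° + (-90.27°) = 89.73°

89.7°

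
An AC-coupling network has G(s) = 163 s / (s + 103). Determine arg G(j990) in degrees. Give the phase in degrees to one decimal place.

∠(j990) = 90.00°
∠(j990 + 103) = arctan(990/103) = 84.06°
∠G(j990) = 90.00° − 84.06° = 5.94°

5.9°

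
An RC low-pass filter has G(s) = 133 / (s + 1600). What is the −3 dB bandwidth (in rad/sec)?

For a single-pole low-pass, the −3 dB point is at the pole: ω = 1600 rad/sec.

1600 rad/sec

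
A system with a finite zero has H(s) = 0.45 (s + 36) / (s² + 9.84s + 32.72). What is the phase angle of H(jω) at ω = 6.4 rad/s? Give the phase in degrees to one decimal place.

-87.4°

∠(j6.4 + 36) = arctan(6.4/36) = 10.08°
∠[(j6.4)² + 9.84(j6.4) + 32.72] = ∠[-8.24 + j62.976] = 97.45°
∠H(j6.4) = 10.08° − 97.45° = -87.37°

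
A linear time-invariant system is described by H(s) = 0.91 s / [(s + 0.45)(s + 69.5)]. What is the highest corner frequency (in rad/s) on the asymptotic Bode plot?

69.5 rad/s

Break frequencies occur at each pole and zero magnitude: 0.45 rad/s, 69.5 rad/s.
The highest is 69.5 rad/s.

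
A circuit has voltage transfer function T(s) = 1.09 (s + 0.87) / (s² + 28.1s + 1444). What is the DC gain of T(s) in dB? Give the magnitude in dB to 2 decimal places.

-63.65 dB

T(0) = 1.09 × 0.87 / 1444 = 0.00065672
20 log₁₀(0.00065672) = -63.652 dB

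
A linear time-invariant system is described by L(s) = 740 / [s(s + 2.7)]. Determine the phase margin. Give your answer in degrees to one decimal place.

5.7°

Gain crossover: |L(jω)| = 1 at ω ≈ 27.1 rad/s.
∠L(j27.1) = −90° − arctan(27.1/2.7) ≈ -174.32°
PM = 180° + (-174.32°) = 5.68°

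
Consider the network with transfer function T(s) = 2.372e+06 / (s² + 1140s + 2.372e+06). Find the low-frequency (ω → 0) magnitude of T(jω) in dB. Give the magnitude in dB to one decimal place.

0.0 dB

T(0) = 2.372e+06 / 2.372e+06 = 1
20 log₁₀(1) = 0.00 dB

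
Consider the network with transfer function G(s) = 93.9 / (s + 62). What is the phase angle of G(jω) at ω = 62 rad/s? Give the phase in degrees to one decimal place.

-45.0°

∠(j62 + 62) = arctan(62/62) = 45.00°
∠G(j62) = −45.00° = -45.00°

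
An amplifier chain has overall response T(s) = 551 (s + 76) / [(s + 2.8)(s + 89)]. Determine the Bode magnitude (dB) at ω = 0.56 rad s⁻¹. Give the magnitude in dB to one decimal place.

|j0.56 + 76| = √(0.56² + 76²) = 76
|j0.56 + 2.8| = √(0.56² + 2.8²) = 2.855
|j0.56 + 89| = √(0.56² + 89²) = 89
|T(j0.56)| = 551 × 76 / (2.855 × 89) = 164.78
20 log₁₀(164.78) = 44.34 dB

44.3 dB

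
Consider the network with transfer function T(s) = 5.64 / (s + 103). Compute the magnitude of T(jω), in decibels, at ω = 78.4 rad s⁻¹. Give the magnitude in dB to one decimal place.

-27.2 dB

|j78.4 + 103| = √(78.4² + 103²) = 129.4
|T(j78.4)| = 5.64 / 129.4 = 0.043571
20 log₁₀(0.043571) = -27.22 dB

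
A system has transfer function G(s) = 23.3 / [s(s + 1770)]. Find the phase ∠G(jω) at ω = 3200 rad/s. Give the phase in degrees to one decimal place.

∠(j3200 + 1770) = arctan(3200/1770) = 61.05°
∠(j3200) = 90.00°
∠G(j3200) = − (61.05° + 90.00°) = -151.05°

-151.1°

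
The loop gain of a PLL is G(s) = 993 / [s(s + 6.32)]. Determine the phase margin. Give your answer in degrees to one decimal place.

11.5°

Gain crossover: |G(jω)| = 1 at ω ≈ 31.2 rad/s.
∠G(j31.2) = −90° − arctan(31.2/6.32) ≈ -168.55°
PM = 180° + (-168.55°) = 11.45°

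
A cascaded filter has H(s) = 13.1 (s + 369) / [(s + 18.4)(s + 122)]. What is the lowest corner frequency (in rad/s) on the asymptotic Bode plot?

18.4 rad/s

Break frequencies occur at each pole and zero magnitude: 18.4 rad/s, 122 rad/s, 369 rad/s.
The lowest is 18.4 rad/s.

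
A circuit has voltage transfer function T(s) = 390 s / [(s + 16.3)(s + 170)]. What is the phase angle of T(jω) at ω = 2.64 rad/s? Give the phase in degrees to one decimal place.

∠(j2.64) = 90.00°
∠(j2.64 + 16.3) = arctan(2.64/16.3) = 9.20°
∠(j2.64 + 170) = arctan(2.64/170) = 0.89°
∠T(j2.64) = 90.00° − (9.20° + 0.89°) = 79.91°

79.9 deg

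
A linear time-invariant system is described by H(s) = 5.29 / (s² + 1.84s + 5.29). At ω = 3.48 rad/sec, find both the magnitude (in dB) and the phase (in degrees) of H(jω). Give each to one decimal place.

|(j3.48)² + 1.84(j3.48) + 5.29| = |-6.8204 + j6.4032| = 9.355
|H(j3.48)| = 5.29 / 9.355 = 0.56546
20 log₁₀(0.56546) = -4.95 dB
∠[(j3.48)² + 1.84(j3.48) + 5.29] = ∠[-6.8204 + j6.4032] = 136.81°
∠H(j3.48) = −136.81° = -136.81°

|H| = -5.0 dB, ∠H = -136.8°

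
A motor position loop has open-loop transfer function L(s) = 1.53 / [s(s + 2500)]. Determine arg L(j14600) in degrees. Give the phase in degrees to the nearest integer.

-170°

∠(j14600 + 2500) = arctan(14600/2500) = 80.28°
∠(j14600) = 90.00°
∠L(j14600) = − (80.28° + 90.00°) = -170.28°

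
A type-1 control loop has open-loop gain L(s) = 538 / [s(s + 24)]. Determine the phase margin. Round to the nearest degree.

53 deg

Gain crossover: |L(jω)| = 1 at ω ≈ 18 rad/s.
∠L(j18) = −90° − arctan(18/24) ≈ -126.79°
PM = 180° + (-126.79°) = 53.21°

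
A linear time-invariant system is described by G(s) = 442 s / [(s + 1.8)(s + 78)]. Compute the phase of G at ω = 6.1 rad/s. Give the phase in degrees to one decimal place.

∠(j6.1) = 90.00°
∠(j6.1 + 1.8) = arctan(6.1/1.8) = 73.56°
∠(j6.1 + 78) = arctan(6.1/78) = 4.47°
∠G(j6.1) = 90.00° − (73.56° + 4.47°) = 11.97°

12.0 deg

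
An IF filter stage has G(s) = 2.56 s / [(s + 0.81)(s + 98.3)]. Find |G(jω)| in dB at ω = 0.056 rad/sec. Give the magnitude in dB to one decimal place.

-54.9 dB

|j0.056| = 0.056
|j0.056 + 0.81| = √(0.056² + 0.81²) = 0.8119
|j0.056 + 98.3| = √(0.056² + 98.3²) = 98.3
|G(j0.056)| = 2.56 × 0.056 / (0.8119 × 98.3) = 0.0017962
20 log₁₀(0.0017962) = -54.91 dB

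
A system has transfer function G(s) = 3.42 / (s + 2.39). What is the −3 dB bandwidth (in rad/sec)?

2.39 rad/sec

For a single-pole low-pass, the −3 dB point is at the pole: ω = 2.39 rad/sec.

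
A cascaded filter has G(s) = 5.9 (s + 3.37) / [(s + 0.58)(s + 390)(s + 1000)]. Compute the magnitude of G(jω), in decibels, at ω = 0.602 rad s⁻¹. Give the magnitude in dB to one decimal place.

-84.2 dB

|j0.602 + 3.37| = √(0.602² + 3.37²) = 3.423
|j0.602 + 0.58| = √(0.602² + 0.58²) = 0.8359
|j0.602 + 390| = √(0.602² + 390²) = 390
|j0.602 + 1000| = √(0.602² + 1000²) = 1000
|G(j0.602)| = 5.9 × 3.423 / (0.8359 × 390 × 1000) = 6.1953e-05
20 log₁₀(6.1953e-05) = -84.16 dB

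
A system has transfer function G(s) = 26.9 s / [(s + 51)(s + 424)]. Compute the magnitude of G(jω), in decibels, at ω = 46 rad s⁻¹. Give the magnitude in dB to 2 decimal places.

|j46| = 46
|j46 + 51| = √(46² + 51²) = 68.68
|j46 + 424| = √(46² + 424²) = 426.5
|G(j46)| = 26.9 × 46 / (68.68 × 426.5) = 0.042245
20 log₁₀(0.042245) = -27.485 dB

-27.48 dB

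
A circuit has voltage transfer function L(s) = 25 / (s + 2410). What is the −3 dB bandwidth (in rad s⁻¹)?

For a single-pole low-pass, the −3 dB point is at the pole: ω = 2410 rad s⁻¹.

2410 rad s⁻¹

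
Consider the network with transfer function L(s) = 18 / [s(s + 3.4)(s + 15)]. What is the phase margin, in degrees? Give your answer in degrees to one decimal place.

82.8°

Gain crossover: |L(jω)| = 1 at ω ≈ 0.351 rad/s.
∠L(j0.351) = −90° − arctan(0.351/3.4) − arctan(0.351/15) ≈ -97.23°
PM = 180° + (-97.23°) = 82.77°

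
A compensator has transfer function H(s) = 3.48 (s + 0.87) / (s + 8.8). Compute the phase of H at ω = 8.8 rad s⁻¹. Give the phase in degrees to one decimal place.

39.4°

∠(j8.8 + 0.87) = arctan(8.8/0.87) = 84.35°
∠(j8.8 + 8.8) = arctan(8.8/8.8) = 45.00°
∠H(j8.8) = 84.35° − 45.00° = 39.35°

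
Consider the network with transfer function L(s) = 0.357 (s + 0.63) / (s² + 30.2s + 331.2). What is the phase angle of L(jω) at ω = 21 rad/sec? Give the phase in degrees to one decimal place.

∠(j21 + 0.63) = arctan(21/0.63) = 88.28°
∠[(j21)² + 30.2(j21) + 331.2] = ∠[-109.8 + j634.2] = 99.82°
∠L(j21) = 88.28° − 99.82° = -11.54°

-11.5°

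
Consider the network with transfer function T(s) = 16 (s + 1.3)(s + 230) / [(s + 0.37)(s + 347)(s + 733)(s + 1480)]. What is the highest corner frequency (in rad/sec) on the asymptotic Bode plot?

Break frequencies occur at each pole and zero magnitude: 0.37 rad/sec, 1.3 rad/sec, 230 rad/sec, 347 rad/sec, 733 rad/sec, 1480 rad/sec.
The highest is 1480 rad/sec.

1480 rad/sec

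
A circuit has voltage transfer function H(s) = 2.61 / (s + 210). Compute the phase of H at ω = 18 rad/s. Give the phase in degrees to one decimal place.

∠(j18 + 210) = arctan(18/210) = 4.90°
∠H(j18) = −4.90° = -4.90°

-4.9°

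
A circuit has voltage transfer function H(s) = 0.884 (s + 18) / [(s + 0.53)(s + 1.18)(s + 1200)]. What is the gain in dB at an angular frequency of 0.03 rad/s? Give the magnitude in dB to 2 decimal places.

|j0.03 + 18| = √(0.03² + 18²) = 18
|j0.03 + 0.53| = √(0.03² + 0.53²) = 0.5308
|j0.03 + 1.18| = √(0.03² + 1.18²) = 1.18
|j0.03 + 1200| = √(0.03² + 1200²) = 1200
|H(j0.03)| = 0.884 × 18 / (0.5308 × 1.18 × 1200) = 0.021162
20 log₁₀(0.021162) = -33.489 dB

-33.49 dB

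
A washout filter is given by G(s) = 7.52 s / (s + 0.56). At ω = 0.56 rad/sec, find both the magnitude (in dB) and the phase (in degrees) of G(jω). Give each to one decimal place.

|G| = 14.5 dB, ∠G = 45.0 deg

|j0.56| = 0.56
|j0.56 + 0.56| = √(0.56² + 0.56²) = 0.792
|G(j0.56)| = 7.52 × 0.56 / 0.792 = 5.3174
20 log₁₀(5.3174) = 14.51 dB
∠(j0.56) = 90.00°
∠(j0.56 + 0.56) = arctan(0.56/0.56) = 45.00°
∠G(j0.56) = 90.00° − 45.00° = 45.00°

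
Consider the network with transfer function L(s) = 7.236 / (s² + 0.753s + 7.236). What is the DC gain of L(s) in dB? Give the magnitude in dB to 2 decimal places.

L(0) = 7.236 / 7.236 = 1
20 log₁₀(1) = 0.000 dB

0.00 dB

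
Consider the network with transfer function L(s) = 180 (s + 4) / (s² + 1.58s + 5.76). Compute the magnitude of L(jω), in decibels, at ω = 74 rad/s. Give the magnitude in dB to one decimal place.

7.7 dB

|j74 + 4| = √(74² + 4²) = 74.11
|(j74)² + 1.58(j74) + 5.76| = |-5470.2 + j116.92| = 5471
|L(j74)| = 180 × 74.11 / 5471 = 2.438
20 log₁₀(2.438) = 7.74 dB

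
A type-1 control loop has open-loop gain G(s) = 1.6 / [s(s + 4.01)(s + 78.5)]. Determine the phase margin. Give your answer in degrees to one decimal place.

Gain crossover: |G(jω)| = 1 at ω ≈ 0.00508 rad s⁻¹.
∠G(j0.00508) = −90° − arctan(0.00508/4.01) − arctan(0.00508/78.5) ≈ -90.08°
PM = 180° + (-90.08°) = 89.92°

89.9°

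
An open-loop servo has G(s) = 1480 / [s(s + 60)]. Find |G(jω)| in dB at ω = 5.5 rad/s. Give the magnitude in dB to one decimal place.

13.0 dB

|j5.5 + 60| = √(5.5² + 60²) = 60.25
|j5.5| = 5.5
|G(j5.5)| = 1480 / (60.25 × 5.5) = 4.4661
20 log₁₀(4.4661) = 13.00 dB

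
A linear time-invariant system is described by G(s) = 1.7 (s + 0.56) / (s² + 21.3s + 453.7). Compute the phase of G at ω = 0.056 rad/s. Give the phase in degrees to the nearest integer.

6°

∠(j0.056 + 0.56) = arctan(0.056/0.56) = 5.71°
∠[(j0.056)² + 21.3(j0.056) + 453.7] = ∠[453.7 + j1.1928] = 0.15°
∠G(j0.056) = 5.71° − 0.15° = 5.56°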